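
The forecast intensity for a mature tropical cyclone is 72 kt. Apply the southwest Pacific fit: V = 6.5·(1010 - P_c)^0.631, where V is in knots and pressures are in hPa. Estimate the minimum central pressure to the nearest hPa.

965 hPa

ΔP = (V / 6.5)^(1/0.631) = (72/6.5)^1.585.
72/6.5 = 11.077; 11.077^1.585 ≈ 45.20 hPa.
P_c = 1010 − 45.20 = 964.80 ≈ 965 hPa.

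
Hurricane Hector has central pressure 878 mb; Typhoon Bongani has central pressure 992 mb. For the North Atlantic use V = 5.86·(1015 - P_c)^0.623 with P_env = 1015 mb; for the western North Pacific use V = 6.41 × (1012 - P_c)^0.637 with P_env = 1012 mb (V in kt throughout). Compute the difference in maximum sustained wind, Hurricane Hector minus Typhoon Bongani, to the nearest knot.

Hurricane Hector: ΔP = 137; V ≈ 5.86 × 137^0.623 ≈ 125.62 kt.
Typhoon Bongani: ΔP = 20; V ≈ 6.41 × 20^0.637 ≈ 43.21 kt.
Difference ≈ 125.62 − 43.21 = 82.41 → 82 kt.

82 kt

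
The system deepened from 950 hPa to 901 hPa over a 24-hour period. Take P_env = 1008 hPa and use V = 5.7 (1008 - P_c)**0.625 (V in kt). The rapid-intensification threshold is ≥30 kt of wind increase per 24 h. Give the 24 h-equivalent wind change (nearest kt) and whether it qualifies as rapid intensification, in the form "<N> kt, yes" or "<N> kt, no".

V₁: ΔP = 58, V ≈ 5.7 × 58^0.625 ≈ 72.11 kt.
V₂: ΔP = 107, V ≈ 5.7 × 107^0.625 ≈ 105.74 kt.
ΔV over 24 h = 33.63 kt → 24 h equivalent = 33.63 × 24/24 ≈ 33.63 kt.
34 kt ≥ 30 kt ⇒ rapid intensification.

34 kt, yes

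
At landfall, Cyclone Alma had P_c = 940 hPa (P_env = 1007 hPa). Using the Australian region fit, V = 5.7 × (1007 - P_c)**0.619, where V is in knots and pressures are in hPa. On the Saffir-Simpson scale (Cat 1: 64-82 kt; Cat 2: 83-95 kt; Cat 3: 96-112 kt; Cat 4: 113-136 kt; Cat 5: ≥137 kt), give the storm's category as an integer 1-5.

ΔP = 1007 − 940 = 67 hPa.
V ≈ 5.7 × 67^0.619 = 5.7 × 13.50 ≈ 77 kt.
77 kt falls in the Category 1 band.

1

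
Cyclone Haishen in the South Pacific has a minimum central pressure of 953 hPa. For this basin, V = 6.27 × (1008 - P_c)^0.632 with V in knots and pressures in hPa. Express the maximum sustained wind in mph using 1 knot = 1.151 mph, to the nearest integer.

91 mph

ΔP = 1008 − 953 = 55 hPa.
V ≈ 6.27 × 55^0.632 = 6.27 × 12.587 ≈ 78.918 kt.
78.918 × 1.151 ≈ 90.83 mph → 91 mph.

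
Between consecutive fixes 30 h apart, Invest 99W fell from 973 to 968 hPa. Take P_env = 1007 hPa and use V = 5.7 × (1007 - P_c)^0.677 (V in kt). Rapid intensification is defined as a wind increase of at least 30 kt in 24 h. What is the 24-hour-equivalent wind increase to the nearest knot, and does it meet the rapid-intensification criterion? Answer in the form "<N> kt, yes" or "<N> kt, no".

5 kt, no

V₁: ΔP = 34, V ≈ 5.7 × 34^0.677 ≈ 62.04 kt.
V₂: ΔP = 39, V ≈ 5.7 × 39^0.677 ≈ 68.08 kt.
ΔV over 30 h = 6.04 kt → 24 h equivalent = 6.04 × 24/30 ≈ 4.83 kt.
5 kt < 30 kt ⇒ not rapid intensification.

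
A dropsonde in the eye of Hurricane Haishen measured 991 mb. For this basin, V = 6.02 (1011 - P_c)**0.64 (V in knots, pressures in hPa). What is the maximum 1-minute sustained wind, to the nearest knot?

41 kt

ΔP = 1011 − 991 = 20 mb.
20^0.64 ≈ 6.802.
V ≈ 6.02 × 6.802 ≈ 41.0 kt.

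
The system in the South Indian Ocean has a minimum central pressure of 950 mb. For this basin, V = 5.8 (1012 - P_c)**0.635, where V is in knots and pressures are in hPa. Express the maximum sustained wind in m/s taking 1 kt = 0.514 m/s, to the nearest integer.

ΔP = 1012 − 950 = 62 mb.
V ≈ 5.8 × 62^0.635 = 5.8 × 13.746 ≈ 79.725 kt.
79.725 × 0.514 ≈ 40.98 m/s → 41 m/s.

41 m/s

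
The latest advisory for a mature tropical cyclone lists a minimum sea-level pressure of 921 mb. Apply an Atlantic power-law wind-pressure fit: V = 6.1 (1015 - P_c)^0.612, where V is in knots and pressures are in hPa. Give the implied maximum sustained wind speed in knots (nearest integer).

ΔP = 1015 − 921 = 94 mb.
94^0.612 ≈ 16.127.
V ≈ 6.1 × 16.127 ≈ 98.4 kt.

98 kt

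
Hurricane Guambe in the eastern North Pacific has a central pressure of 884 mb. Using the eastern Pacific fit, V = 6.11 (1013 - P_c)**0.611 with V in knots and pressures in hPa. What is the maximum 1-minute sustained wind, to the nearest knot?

119 kt

ΔP = 1013 − 884 = 129 mb.
129^0.611 ≈ 19.479.
V ≈ 6.11 × 19.479 ≈ 119.0 kt.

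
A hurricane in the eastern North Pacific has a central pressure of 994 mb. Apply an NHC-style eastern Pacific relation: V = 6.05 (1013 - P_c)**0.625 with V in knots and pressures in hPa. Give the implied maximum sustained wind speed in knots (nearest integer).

ΔP = 1013 − 994 = 19 mb.
19^0.625 ≈ 6.298.
V ≈ 6.05 × 6.298 ≈ 38.1 kt.

38 kt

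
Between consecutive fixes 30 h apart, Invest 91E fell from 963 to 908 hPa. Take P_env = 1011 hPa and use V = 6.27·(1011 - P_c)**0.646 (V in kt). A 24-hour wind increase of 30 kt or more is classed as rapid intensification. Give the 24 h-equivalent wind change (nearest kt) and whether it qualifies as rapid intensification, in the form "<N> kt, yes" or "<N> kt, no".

39 kt, yes

V₁: ΔP = 48, V ≈ 6.27 × 48^0.646 ≈ 76.45 kt.
V₂: ΔP = 103, V ≈ 6.27 × 103^0.646 ≈ 125.19 kt.
ΔV over 30 h = 48.74 kt → 24 h equivalent = 48.74 × 24/30 ≈ 38.99 kt.
39 kt ≥ 30 kt ⇒ rapid intensification.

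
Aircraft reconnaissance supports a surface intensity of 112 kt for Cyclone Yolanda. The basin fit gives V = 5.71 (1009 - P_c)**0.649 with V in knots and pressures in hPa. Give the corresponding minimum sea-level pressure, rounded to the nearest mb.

911 mb

ΔP = (V / 5.71)^(1/0.649) = (112/5.71)^1.541.
112/5.71 = 19.615; 19.615^1.541 ≈ 98.10 mb.
P_c = 1009 − 98.10 = 910.90 ≈ 911 mb.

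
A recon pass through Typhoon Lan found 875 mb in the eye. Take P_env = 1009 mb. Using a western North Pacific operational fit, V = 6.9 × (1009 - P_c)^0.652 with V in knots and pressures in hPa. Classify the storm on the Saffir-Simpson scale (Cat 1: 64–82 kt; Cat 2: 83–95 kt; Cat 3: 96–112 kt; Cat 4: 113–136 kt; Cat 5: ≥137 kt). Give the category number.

5

ΔP = 1009 − 875 = 134 mb.
V ≈ 6.9 × 134^0.652 = 6.9 × 24.37 ≈ 168 kt.
168 kt falls in the Category 5 band.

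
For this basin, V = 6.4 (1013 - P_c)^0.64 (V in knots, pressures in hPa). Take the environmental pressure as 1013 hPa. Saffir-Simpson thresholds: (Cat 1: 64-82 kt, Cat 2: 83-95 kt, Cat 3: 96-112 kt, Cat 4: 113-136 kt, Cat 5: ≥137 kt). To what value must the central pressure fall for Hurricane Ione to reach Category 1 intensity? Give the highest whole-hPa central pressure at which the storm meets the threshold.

Category 1 begins at V = 64 kt.
Required ΔP = (64/6.4)^(1/0.64) = 10.000^1.562 ≈ 36.52 hPa.
P_c ≤ 1013 − 36.52 = 976.48, so the highest integer P_c is 976 hPa.

976 hPa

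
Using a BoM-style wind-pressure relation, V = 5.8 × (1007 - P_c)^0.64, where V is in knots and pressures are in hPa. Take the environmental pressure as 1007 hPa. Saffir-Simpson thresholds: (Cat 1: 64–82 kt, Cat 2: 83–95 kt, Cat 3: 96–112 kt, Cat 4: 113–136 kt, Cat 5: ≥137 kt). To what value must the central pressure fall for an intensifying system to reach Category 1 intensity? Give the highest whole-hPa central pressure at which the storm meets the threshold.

Category 1 begins at V = 64 kt.
Required ΔP = (64/5.8)^(1/0.64) = 11.034^1.562 ≈ 42.59 hPa.
P_c ≤ 1007 − 42.59 = 964.41, so the highest integer P_c is 964 hPa.

964 hPa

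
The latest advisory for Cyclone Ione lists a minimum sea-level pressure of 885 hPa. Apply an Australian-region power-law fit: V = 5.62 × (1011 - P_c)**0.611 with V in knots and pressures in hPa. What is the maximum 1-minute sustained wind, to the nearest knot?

ΔP = 1011 − 885 = 126 hPa.
126^0.611 ≈ 19.201.
V ≈ 5.62 × 19.201 ≈ 107.9 kt.

108 kt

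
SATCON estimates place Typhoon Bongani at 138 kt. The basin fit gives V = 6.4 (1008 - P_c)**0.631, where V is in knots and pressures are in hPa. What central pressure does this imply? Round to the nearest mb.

878 mb

ΔP = (V / 6.4)^(1/0.631) = (138/6.4)^1.585.
138/6.4 = 21.562; 21.562^1.585 ≈ 129.91 mb.
P_c = 1008 − 129.91 = 878.09 ≈ 878 mb.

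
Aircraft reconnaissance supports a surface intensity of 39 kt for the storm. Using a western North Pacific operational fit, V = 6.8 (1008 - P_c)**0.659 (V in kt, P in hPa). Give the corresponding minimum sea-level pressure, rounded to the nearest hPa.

994 hPa

ΔP = (V / 6.8)^(1/0.659) = (39/6.8)^1.517.
39/6.8 = 5.735; 5.735^1.517 ≈ 14.16 hPa.
P_c = 1008 − 14.16 = 993.84 ≈ 994 hPa.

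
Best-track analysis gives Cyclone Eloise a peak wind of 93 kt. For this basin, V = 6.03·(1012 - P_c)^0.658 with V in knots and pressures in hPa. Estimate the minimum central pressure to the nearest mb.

948 mb

ΔP = (V / 6.03)^(1/0.658) = (93/6.03)^1.520.
93/6.03 = 15.423; 15.423^1.520 ≈ 63.93 mb.
P_c = 1012 − 63.93 = 948.07 ≈ 948 mb.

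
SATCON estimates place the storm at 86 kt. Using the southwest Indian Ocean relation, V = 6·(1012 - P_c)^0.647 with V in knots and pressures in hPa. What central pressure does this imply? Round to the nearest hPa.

951 hPa

ΔP = (V / 6)^(1/0.647) = (86/6)^1.546.
86/6 = 14.333; 14.333^1.546 ≈ 61.27 hPa.
P_c = 1012 − 61.27 = 950.73 ≈ 951 hPa.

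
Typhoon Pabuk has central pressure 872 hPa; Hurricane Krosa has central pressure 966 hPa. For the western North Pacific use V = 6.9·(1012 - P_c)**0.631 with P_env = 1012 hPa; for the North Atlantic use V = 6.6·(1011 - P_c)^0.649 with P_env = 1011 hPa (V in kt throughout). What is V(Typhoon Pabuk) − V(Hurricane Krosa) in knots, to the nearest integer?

78 kt

Typhoon Pabuk: ΔP = 140; V ≈ 6.9 × 140^0.631 ≈ 155.98 kt.
Hurricane Krosa: ΔP = 45; V ≈ 6.6 × 45^0.649 ≈ 78.07 kt.
Difference ≈ 155.98 − 78.07 = 77.91 → 78 kt.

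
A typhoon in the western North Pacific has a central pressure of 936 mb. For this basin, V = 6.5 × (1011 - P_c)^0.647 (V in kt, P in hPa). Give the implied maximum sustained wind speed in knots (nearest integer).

ΔP = 1011 − 936 = 75 mb.
75^0.647 ≈ 16.337.
V ≈ 6.5 × 16.337 ≈ 106.2 kt.

106 kt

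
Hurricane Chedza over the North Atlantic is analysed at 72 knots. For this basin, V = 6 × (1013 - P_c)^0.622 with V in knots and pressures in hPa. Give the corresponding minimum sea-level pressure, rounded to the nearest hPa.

959 hPa

ΔP = (V / 6)^(1/0.622) = (72/6)^1.608.
72/6 = 12.000; 12.000^1.608 ≈ 54.33 hPa.
P_c = 1013 − 54.33 = 958.67 ≈ 959 hPa.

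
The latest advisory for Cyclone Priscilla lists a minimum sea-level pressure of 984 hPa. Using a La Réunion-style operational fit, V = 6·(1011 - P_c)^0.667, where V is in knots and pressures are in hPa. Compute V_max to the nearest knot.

54 kt

ΔP = 1011 − 984 = 27 hPa.
27^0.667 ≈ 9.010.
V ≈ 6 × 9.010 ≈ 54.1 kt.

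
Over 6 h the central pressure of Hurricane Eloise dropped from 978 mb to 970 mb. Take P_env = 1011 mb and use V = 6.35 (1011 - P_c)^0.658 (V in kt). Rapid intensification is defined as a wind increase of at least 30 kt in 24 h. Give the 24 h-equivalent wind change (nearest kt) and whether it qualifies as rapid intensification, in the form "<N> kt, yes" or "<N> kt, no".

39 kt, yes

V₁: ΔP = 33, V ≈ 6.35 × 33^0.658 ≈ 63.38 kt.
V₂: ΔP = 41, V ≈ 6.35 × 41^0.658 ≈ 73.11 kt.
ΔV over 6 h = 9.73 kt → 24 h equivalent = 9.73 × 24/6 ≈ 38.92 kt.
39 kt ≥ 30 kt ⇒ rapid intensification.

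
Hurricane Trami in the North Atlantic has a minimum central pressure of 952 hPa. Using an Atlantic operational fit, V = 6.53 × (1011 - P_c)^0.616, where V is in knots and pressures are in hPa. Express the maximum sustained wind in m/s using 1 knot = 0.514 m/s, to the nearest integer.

ΔP = 1011 − 952 = 59 hPa.
V ≈ 6.53 × 59^0.616 = 6.53 × 12.327 ≈ 80.493 kt.
80.493 × 0.514 ≈ 41.37 m/s → 41 m/s.

41 m/s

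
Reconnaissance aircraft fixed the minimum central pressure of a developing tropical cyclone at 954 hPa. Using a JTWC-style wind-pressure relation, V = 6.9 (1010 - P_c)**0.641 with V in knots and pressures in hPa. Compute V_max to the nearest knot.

91 kt

ΔP = 1010 − 954 = 56 hPa.
56^0.641 ≈ 13.200.
V ≈ 6.9 × 13.200 ≈ 91.1 kt.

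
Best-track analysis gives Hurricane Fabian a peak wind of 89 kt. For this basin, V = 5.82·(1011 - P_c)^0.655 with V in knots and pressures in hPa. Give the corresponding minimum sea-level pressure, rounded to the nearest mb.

ΔP = (V / 5.82)^(1/0.655) = (89/5.82)^1.527.
89/5.82 = 15.292; 15.292^1.527 ≈ 64.32 mb.
P_c = 1011 − 64.32 = 946.68 ≈ 947 mb.

947 mb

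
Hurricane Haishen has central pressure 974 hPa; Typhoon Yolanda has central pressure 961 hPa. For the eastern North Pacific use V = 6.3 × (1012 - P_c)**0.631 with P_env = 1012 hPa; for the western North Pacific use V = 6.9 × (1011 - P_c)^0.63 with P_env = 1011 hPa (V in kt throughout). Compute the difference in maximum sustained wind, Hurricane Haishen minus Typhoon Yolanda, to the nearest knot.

Hurricane Haishen: ΔP = 38; V ≈ 6.3 × 38^0.631 ≈ 62.54 kt.
Typhoon Yolanda: ΔP = 50; V ≈ 6.9 × 50^0.63 ≈ 81.13 kt.
Difference ≈ 62.54 − 81.13 = -18.59 → -19 kt.

-19 kt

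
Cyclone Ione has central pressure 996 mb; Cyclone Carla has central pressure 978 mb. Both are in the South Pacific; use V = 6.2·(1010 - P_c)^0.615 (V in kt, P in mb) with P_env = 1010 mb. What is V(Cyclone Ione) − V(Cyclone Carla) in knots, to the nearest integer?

-21 kt

Cyclone Ione: ΔP = 14; V ≈ 6.2 × 14^0.615 ≈ 31.42 kt.
Cyclone Carla: ΔP = 32; V ≈ 6.2 × 32^0.615 ≈ 52.25 kt.
Difference ≈ 31.42 − 52.25 = -20.83 → -21 kt.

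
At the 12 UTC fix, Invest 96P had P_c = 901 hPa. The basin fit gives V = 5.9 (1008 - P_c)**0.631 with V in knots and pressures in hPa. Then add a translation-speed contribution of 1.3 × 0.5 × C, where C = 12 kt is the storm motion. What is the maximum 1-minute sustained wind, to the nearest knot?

120 kt

ΔP = 1008 − 901 = 107 hPa.
107^0.631 ≈ 19.078.
V ≈ 5.9 × 19.078 ≈ 112.6 kt.
Translation term: 1.3 × 0.5 × 12 = 7.8 kt.
Corrected V ≈ 120.4 kt → 120 kt.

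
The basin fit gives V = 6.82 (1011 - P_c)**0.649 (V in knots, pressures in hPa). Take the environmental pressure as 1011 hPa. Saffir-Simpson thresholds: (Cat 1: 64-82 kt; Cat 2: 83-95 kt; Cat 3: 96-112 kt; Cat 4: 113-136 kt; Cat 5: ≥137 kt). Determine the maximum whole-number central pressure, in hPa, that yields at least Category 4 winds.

935 hPa

Category 4 begins at V = 113 kt.
Required ΔP = (113/6.82)^(1/0.649) = 16.569^1.541 ≈ 75.64 hPa.
P_c ≤ 1011 − 75.64 = 935.36, so the highest integer P_c is 935 hPa.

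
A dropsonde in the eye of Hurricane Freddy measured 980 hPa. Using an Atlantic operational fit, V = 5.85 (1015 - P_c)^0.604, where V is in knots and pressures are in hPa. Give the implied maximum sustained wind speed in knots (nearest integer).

ΔP = 1015 − 980 = 35 hPa.
35^0.604 ≈ 8.563.
V ≈ 5.85 × 8.563 ≈ 50.1 kt.

50 kt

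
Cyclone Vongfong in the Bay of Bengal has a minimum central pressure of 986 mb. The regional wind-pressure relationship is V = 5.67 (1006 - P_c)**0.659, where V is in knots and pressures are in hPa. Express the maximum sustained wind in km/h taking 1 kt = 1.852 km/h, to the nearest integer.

76 km/h

ΔP = 1006 − 986 = 20 mb.
V ≈ 5.67 × 20^0.659 = 5.67 × 7.201 ≈ 40.828 kt.
40.828 × 1.852 ≈ 75.61 km/h → 76 km/h.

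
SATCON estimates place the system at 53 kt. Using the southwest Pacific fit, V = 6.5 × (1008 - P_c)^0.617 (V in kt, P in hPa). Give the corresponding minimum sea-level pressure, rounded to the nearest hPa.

978 hPa

ΔP = (V / 6.5)^(1/0.617) = (53/6.5)^1.621.
53/6.5 = 8.154; 8.154^1.621 ≈ 30.00 hPa.
P_c = 1008 − 30.00 = 978.00 ≈ 978 hPa.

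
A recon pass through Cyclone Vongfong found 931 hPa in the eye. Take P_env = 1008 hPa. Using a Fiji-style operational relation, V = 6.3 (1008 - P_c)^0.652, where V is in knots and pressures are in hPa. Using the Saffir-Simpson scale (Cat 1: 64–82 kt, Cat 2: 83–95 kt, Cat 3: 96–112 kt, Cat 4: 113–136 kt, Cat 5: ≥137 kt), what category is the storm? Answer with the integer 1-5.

ΔP = 1008 − 931 = 77 hPa.
V ≈ 6.3 × 77^0.652 = 6.3 × 16.98 ≈ 107 kt.
107 kt falls in the Category 3 band.

3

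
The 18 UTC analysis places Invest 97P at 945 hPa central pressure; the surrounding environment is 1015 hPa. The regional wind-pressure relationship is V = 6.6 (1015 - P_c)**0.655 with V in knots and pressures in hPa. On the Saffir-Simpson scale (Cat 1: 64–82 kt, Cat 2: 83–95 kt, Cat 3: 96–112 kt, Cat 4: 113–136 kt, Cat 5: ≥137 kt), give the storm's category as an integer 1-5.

3

ΔP = 1015 − 945 = 70 hPa.
V ≈ 6.6 × 70^0.655 = 6.6 × 16.16 ≈ 107 kt.
107 kt falls in the Category 3 band.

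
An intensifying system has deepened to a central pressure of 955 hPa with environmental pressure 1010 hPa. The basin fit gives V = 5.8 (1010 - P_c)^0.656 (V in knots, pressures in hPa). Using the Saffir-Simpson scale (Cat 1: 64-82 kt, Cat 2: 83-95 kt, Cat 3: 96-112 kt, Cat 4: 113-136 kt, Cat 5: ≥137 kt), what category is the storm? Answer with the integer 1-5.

1

ΔP = 1010 − 955 = 55 hPa.
V ≈ 5.8 × 55^0.656 = 5.8 × 13.86 ≈ 80 kt.
80 kt falls in the Category 1 band.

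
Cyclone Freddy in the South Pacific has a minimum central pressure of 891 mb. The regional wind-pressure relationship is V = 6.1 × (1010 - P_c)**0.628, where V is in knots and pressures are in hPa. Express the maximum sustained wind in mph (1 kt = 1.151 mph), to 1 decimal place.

ΔP = 1010 − 891 = 119 mb.
V ≈ 6.1 × 119^0.628 = 6.1 × 20.111 ≈ 122.680 kt.
122.680 × 1.151 ≈ 141.20 mph → 141.2 mph.

141.2 mph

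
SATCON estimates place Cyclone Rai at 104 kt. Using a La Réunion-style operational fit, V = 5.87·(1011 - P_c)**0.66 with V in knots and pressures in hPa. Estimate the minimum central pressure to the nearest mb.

933 mb

ΔP = (V / 5.87)^(1/0.66) = (104/5.87)^1.515.
104/5.87 = 17.717; 17.717^1.515 ≈ 77.89 mb.
P_c = 1011 − 77.89 = 933.11 ≈ 933 mb.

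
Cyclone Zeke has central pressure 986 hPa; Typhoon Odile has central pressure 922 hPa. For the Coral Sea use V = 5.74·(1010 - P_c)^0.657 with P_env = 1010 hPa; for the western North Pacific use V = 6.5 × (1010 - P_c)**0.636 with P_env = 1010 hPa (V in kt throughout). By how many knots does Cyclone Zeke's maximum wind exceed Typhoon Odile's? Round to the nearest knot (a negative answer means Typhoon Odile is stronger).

Cyclone Zeke: ΔP = 24; V ≈ 5.74 × 24^0.657 ≈ 46.31 kt.
Typhoon Odile: ΔP = 88; V ≈ 6.5 × 88^0.636 ≈ 112.10 kt.
Difference ≈ 46.31 − 112.10 = -65.79 → -66 kt.

-66 kt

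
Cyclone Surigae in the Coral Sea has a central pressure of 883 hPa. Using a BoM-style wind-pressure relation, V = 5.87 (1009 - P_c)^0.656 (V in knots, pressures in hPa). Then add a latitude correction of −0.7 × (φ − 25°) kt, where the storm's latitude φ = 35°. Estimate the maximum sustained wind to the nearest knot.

ΔP = 1009 − 883 = 126 hPa.
126^0.656 ≈ 23.869.
V ≈ 5.87 × 23.869 ≈ 140.1 kt.
Latitude correction: −0.7 × (35 − 25) = -7 kt.
Corrected V ≈ 133.1 kt → 133 kt.

133 kt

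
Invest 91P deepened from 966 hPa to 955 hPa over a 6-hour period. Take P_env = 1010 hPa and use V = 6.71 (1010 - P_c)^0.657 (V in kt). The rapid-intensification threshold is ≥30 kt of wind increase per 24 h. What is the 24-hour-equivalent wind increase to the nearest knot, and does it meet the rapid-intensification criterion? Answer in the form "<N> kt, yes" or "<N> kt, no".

V₁: ΔP = 44, V ≈ 6.71 × 44^0.657 ≈ 80.63 kt.
V₂: ΔP = 55, V ≈ 6.71 × 55^0.657 ≈ 93.36 kt.
ΔV over 6 h = 12.73 kt → 24 h equivalent = 12.73 × 24/6 ≈ 50.92 kt.
51 kt ≥ 30 kt ⇒ rapid intensification.

51 kt, yes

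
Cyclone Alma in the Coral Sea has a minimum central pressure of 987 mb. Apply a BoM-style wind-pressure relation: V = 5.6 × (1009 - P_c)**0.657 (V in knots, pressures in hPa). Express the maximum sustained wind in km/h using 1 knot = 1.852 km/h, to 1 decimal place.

ΔP = 1009 − 987 = 22 mb.
V ≈ 5.6 × 22^0.657 = 5.6 × 7.620 ≈ 42.674 kt.
42.674 × 1.852 ≈ 79.03 km/h → 79.0 km/h.

79.0 km/h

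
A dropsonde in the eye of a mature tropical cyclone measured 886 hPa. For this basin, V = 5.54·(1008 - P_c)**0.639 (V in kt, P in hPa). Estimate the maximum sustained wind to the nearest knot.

119 kt

ΔP = 1008 − 886 = 122 hPa.
122^0.639 ≈ 21.537.
V ≈ 5.54 × 21.537 ≈ 119.3 kt.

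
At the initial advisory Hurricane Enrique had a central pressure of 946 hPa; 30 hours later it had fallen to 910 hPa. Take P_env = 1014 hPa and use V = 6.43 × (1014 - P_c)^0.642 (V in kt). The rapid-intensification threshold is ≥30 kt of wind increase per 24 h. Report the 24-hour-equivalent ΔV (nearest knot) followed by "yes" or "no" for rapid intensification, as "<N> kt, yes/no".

24 kt, no

V₁: ΔP = 68, V ≈ 6.43 × 68^0.642 ≈ 96.53 kt.
V₂: ΔP = 104, V ≈ 6.43 × 104^0.642 ≈ 126.81 kt.
ΔV over 30 h = 30.28 kt → 24 h equivalent = 30.28 × 24/30 ≈ 24.22 kt.
24 kt < 30 kt ⇒ not rapid intensification.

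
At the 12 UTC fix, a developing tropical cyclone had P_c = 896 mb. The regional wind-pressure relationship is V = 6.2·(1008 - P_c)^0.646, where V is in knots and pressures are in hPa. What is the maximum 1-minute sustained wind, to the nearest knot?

131 kt

ΔP = 1008 − 896 = 112 mb.
112^0.646 ≈ 21.076.
V ≈ 6.2 × 21.076 ≈ 130.7 kt.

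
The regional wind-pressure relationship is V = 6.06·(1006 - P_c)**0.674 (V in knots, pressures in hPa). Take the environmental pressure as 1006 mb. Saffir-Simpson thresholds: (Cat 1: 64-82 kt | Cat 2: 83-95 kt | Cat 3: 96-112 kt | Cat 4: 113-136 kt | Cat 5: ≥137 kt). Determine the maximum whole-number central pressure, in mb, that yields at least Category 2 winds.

Category 2 begins at V = 83 kt.
Required ΔP = (83/6.06)^(1/0.674) = 13.696^1.484 ≈ 48.57 mb.
P_c ≤ 1006 − 48.57 = 957.43, so the highest integer P_c is 957 mb.

957 mb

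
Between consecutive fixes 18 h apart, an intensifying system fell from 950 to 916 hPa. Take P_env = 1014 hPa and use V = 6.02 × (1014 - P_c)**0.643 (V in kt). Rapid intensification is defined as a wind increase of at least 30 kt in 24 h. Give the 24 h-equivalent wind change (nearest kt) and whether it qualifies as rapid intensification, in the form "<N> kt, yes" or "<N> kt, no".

37 kt, yes

V₁: ΔP = 64, V ≈ 6.02 × 64^0.643 ≈ 87.29 kt.
V₂: ΔP = 98, V ≈ 6.02 × 98^0.643 ≈ 114.80 kt.
ΔV over 18 h = 27.51 kt → 24 h equivalent = 27.51 × 24/18 ≈ 36.68 kt.
37 kt ≥ 30 kt ⇒ rapid intensification.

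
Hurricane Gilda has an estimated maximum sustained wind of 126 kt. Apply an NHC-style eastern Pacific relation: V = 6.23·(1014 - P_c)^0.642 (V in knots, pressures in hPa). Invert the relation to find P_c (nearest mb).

906 mb

ΔP = (V / 6.23)^(1/0.642) = (126/6.23)^1.558.
126/6.23 = 20.225; 20.225^1.558 ≈ 108.16 mb.
P_c = 1014 − 108.16 = 905.84 ≈ 906 mb.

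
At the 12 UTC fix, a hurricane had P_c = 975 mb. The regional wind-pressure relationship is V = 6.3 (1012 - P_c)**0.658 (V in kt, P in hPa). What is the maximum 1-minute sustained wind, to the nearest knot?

ΔP = 1012 − 975 = 37 mb.
37^0.658 ≈ 10.762.
V ≈ 6.3 × 10.762 ≈ 67.8 kt.

68 kt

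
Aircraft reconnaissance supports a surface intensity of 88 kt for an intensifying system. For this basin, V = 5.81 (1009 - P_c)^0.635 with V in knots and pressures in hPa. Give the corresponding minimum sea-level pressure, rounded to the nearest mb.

ΔP = (V / 5.81)^(1/0.635) = (88/5.81)^1.575.
88/5.81 = 15.146; 15.146^1.575 ≈ 72.24 mb.
P_c = 1009 − 72.24 = 936.76 ≈ 937 mb.

937 mb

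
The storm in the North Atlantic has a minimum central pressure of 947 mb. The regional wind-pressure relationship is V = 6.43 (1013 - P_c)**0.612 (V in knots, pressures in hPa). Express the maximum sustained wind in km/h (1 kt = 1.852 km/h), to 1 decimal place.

154.7 km/h

ΔP = 1013 − 947 = 66 mb.
V ≈ 6.43 × 66^0.612 = 6.43 × 12.989 ≈ 83.516 kt.
83.516 × 1.852 ≈ 154.67 km/h → 154.7 km/h.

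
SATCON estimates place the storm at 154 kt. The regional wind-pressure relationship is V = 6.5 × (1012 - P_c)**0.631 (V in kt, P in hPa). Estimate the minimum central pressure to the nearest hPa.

861 hPa

ΔP = (V / 6.5)^(1/0.631) = (154/6.5)^1.585.
154/6.5 = 23.692; 23.692^1.585 ≈ 150.82 hPa.
P_c = 1012 − 150.82 = 861.18 ≈ 861 hPa.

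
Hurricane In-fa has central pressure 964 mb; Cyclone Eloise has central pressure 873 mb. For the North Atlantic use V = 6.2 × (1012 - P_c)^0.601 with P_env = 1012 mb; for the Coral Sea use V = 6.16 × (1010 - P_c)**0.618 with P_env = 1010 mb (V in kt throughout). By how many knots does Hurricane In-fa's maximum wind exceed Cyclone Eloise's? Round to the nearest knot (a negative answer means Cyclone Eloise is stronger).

Hurricane In-fa: ΔP = 48; V ≈ 6.2 × 48^0.601 ≈ 63.51 kt.
Cyclone Eloise: ΔP = 137; V ≈ 6.16 × 137^0.618 ≈ 128.85 kt.
Difference ≈ 63.51 − 128.85 = -65.34 → -65 kt.

-65 kt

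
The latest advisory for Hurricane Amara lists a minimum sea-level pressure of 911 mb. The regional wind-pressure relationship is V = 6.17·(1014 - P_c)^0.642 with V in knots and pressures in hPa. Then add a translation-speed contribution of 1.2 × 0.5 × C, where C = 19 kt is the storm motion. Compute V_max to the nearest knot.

ΔP = 1014 − 911 = 103 mb.
103^0.642 ≈ 19.599.
V ≈ 6.17 × 19.599 ≈ 120.9 kt.
Translation term: 1.2 × 0.5 × 19 = 11.4 kt.
Corrected V ≈ 132.3 kt → 132 kt.

132 kt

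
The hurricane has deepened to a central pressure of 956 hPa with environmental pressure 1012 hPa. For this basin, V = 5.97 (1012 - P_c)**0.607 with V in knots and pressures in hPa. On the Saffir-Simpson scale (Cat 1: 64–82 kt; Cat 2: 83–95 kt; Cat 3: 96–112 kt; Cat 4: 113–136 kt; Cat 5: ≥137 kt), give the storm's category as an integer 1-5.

1

ΔP = 1012 − 956 = 56 hPa.
V ≈ 5.97 × 56^0.607 = 5.97 × 11.51 ≈ 69 kt.
69 kt falls in the Category 1 band.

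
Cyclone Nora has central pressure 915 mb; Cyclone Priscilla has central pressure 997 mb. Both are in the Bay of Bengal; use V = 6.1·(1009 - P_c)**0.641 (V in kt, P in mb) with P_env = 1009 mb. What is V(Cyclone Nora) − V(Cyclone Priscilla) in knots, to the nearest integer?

Cyclone Nora: ΔP = 94; V ≈ 6.1 × 94^0.641 ≈ 112.23 kt.
Cyclone Priscilla: ΔP = 12; V ≈ 6.1 × 12^0.641 ≈ 30.00 kt.
Difference ≈ 112.23 − 30.00 = 82.23 → 82 kt.

82 kt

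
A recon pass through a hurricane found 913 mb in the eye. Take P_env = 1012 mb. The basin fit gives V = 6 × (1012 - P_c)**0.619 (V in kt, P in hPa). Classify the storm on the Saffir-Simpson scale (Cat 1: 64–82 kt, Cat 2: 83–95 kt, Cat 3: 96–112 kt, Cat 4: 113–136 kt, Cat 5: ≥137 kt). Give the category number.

3

ΔP = 1012 − 913 = 99 mb.
V ≈ 6 × 99^0.619 = 6 × 17.19 ≈ 103 kt.
103 kt falls in the Category 3 band.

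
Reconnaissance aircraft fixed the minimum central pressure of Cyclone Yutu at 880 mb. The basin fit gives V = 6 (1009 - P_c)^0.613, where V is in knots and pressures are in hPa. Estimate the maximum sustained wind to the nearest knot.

118 kt

ΔP = 1009 − 880 = 129 mb.
129^0.613 ≈ 19.669.
V ≈ 6 × 19.669 ≈ 118.0 kt.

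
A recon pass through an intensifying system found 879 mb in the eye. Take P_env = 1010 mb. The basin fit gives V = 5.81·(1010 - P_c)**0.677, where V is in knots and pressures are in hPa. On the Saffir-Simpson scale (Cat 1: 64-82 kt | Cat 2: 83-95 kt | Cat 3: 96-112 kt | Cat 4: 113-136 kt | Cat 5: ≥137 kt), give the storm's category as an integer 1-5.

5

ΔP = 1010 − 879 = 131 mb.
V ≈ 5.81 × 131^0.677 = 5.81 × 27.13 ≈ 158 kt.
158 kt falls in the Category 5 band.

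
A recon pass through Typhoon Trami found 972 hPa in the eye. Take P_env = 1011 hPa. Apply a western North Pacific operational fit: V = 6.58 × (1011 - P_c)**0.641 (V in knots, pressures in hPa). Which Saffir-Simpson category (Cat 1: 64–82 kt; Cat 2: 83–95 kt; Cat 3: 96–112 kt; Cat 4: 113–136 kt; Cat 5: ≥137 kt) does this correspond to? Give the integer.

1

ΔP = 1011 − 972 = 39 hPa.
V ≈ 6.58 × 39^0.641 = 6.58 × 10.47 ≈ 69 kt.
69 kt falls in the Category 1 band.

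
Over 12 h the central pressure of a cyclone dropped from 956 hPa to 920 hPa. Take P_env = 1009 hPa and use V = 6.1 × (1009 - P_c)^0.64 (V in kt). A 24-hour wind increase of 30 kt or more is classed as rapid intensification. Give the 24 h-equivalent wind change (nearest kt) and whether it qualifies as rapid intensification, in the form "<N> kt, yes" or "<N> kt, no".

V₁: ΔP = 53, V ≈ 6.1 × 53^0.64 ≈ 77.42 kt.
V₂: ΔP = 89, V ≈ 6.1 × 89^0.64 ≈ 107.88 kt.
ΔV over 12 h = 30.46 kt → 24 h equivalent = 30.46 × 24/12 ≈ 60.92 kt.
61 kt ≥ 30 kt ⇒ rapid intensification.

61 kt, yes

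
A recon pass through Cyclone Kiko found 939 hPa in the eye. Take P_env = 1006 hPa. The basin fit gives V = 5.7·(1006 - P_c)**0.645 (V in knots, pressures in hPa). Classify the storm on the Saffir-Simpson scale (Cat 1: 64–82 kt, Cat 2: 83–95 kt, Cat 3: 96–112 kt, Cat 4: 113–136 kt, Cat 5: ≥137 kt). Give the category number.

2

ΔP = 1006 − 939 = 67 hPa.
V ≈ 5.7 × 67^0.645 = 5.7 × 15.06 ≈ 86 kt.
86 kt falls in the Category 2 band.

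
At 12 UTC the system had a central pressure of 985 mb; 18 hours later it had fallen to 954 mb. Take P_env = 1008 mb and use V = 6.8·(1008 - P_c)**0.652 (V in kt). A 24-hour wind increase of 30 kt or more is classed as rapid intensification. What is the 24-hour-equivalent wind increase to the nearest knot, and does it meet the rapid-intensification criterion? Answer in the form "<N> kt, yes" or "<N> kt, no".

52 kt, yes

V₁: ΔP = 23, V ≈ 6.8 × 23^0.652 ≈ 52.52 kt.
V₂: ΔP = 54, V ≈ 6.8 × 54^0.652 ≈ 91.63 kt.
ΔV over 18 h = 39.11 kt → 24 h equivalent = 39.11 × 24/18 ≈ 52.15 kt.
52 kt ≥ 30 kt ⇒ rapid intensification.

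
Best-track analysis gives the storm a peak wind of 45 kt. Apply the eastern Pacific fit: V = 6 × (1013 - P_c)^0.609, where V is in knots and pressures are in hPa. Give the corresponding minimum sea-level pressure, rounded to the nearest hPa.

ΔP = (V / 6)^(1/0.609) = (45/6)^1.642.
45/6 = 7.500; 7.500^1.642 ≈ 27.35 hPa.
P_c = 1013 − 27.35 = 985.65 ≈ 986 hPa.

986 hPa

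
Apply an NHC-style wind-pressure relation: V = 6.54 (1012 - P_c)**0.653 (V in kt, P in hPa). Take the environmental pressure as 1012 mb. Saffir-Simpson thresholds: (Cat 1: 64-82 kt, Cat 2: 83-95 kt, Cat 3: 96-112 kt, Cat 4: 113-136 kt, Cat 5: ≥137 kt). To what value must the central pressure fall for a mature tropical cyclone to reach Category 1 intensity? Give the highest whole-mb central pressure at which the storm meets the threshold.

979 mb

Category 1 begins at V = 64 kt.
Required ΔP = (64/6.54)^(1/0.653) = 9.786^1.531 ≈ 32.89 mb.
P_c ≤ 1012 − 32.89 = 979.11, so the highest integer P_c is 979 mb.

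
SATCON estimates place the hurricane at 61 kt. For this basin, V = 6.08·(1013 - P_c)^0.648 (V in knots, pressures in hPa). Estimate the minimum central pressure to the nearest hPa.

ΔP = (V / 6.08)^(1/0.648) = (61/6.08)^1.543.
61/6.08 = 10.033; 10.033^1.543 ≈ 35.11 hPa.
P_c = 1013 − 35.11 = 977.89 ≈ 978 hPa.

978 hPa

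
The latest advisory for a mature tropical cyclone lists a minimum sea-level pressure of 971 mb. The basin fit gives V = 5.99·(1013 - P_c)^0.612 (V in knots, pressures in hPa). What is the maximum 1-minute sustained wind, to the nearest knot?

59 kt

ΔP = 1013 − 971 = 42 mb.
42^0.612 ≈ 9.850.
V ≈ 5.99 × 9.850 ≈ 59.0 kt.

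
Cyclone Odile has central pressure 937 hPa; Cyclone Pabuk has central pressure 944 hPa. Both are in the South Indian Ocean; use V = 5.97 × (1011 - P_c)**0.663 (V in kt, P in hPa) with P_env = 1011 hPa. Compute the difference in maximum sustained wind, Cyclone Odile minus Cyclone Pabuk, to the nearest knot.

Cyclone Odile: ΔP = 74; V ≈ 5.97 × 74^0.663 ≈ 103.58 kt.
Cyclone Pabuk: ΔP = 67; V ≈ 5.97 × 67^0.663 ≈ 96.98 kt.
Difference ≈ 103.58 − 96.98 = 6.60 → 7 kt.

7 kt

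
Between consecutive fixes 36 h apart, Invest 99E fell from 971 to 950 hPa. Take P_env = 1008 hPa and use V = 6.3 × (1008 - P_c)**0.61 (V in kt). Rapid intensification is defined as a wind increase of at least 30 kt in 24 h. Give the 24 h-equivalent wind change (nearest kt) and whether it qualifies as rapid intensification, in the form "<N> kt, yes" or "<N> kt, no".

V₁: ΔP = 37, V ≈ 6.3 × 37^0.61 ≈ 57.01 kt.
V₂: ΔP = 58, V ≈ 6.3 × 58^0.61 ≈ 74.99 kt.
ΔV over 36 h = 17.98 kt → 24 h equivalent = 17.98 × 24/36 ≈ 11.99 kt.
12 kt < 30 kt ⇒ not rapid intensification.

12 kt, no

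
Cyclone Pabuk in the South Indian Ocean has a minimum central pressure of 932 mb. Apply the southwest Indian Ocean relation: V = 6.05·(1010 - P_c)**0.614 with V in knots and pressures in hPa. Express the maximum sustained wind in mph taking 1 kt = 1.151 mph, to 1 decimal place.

ΔP = 1010 − 932 = 78 mb.
V ≈ 6.05 × 78^0.614 = 6.05 × 14.513 ≈ 87.801 kt.
87.801 × 1.151 ≈ 101.06 mph → 101.1 mph.

101.1 mph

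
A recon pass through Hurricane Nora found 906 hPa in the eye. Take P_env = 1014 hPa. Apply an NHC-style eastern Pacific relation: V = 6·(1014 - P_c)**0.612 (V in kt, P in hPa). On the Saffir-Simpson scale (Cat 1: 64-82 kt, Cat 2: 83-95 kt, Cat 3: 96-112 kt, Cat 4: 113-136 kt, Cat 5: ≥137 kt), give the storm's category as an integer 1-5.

ΔP = 1014 − 906 = 108 hPa.
V ≈ 6 × 108^0.612 = 6 × 17.56 ≈ 105 kt.
105 kt falls in the Category 3 band.

3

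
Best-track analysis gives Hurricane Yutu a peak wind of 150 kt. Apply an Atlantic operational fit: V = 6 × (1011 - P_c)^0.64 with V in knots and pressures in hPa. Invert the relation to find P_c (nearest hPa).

858 hPa

ΔP = (V / 6)^(1/0.64) = (150/6)^1.562.
150/6 = 25.000; 25.000^1.562 ≈ 152.86 hPa.
P_c = 1011 − 152.86 = 858.14 ≈ 858 hPa.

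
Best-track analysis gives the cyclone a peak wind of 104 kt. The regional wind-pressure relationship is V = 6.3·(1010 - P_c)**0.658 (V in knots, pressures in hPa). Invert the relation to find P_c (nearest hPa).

ΔP = (V / 6.3)^(1/0.658) = (104/6.3)^1.520.
104/6.3 = 16.508; 16.508^1.520 ≈ 70.89 hPa.
P_c = 1010 − 70.89 = 939.11 ≈ 939 hPa.

939 hPa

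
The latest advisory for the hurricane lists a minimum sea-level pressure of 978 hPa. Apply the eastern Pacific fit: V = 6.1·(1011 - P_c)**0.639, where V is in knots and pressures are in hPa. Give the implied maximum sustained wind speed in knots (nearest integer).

57 kt

ΔP = 1011 − 978 = 33 hPa.
33^0.639 ≈ 9.340.
V ≈ 6.1 × 9.340 ≈ 57.0 kt.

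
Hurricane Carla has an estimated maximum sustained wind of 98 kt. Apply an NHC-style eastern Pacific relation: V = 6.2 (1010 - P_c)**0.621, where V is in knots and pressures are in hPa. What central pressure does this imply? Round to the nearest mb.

ΔP = (V / 6.2)^(1/0.621) = (98/6.2)^1.610.
98/6.2 = 15.806; 15.806^1.610 ≈ 85.21 mb.
P_c = 1010 − 85.21 = 924.79 ≈ 925 mb.

925 mb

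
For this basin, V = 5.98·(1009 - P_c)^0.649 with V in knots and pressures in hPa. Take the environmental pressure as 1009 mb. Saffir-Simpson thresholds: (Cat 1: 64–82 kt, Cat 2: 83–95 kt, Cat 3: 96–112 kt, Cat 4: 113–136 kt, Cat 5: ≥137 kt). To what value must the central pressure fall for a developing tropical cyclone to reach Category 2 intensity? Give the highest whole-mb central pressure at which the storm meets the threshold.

951 mb

Category 2 begins at V = 83 kt.
Required ΔP = (83/5.98)^(1/0.649) = 13.880^1.541 ≈ 57.57 mb.
P_c ≤ 1009 − 57.57 = 951.43, so the highest integer P_c is 951 mb.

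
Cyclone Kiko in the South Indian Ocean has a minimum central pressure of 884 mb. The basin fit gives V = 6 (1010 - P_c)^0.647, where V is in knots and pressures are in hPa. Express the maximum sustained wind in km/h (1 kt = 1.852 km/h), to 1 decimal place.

ΔP = 1010 − 884 = 126 mb.
V ≈ 6 × 126^0.647 = 6 × 22.853 ≈ 137.117 kt.
137.117 × 1.852 ≈ 253.94 km/h → 253.9 km/h.

253.9 km/h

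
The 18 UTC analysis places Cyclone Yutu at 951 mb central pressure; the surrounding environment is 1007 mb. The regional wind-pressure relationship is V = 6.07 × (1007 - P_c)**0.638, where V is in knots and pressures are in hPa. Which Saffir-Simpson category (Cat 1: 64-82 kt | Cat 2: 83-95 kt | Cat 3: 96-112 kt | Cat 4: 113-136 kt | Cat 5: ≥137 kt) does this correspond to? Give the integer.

ΔP = 1007 − 951 = 56 mb.
V ≈ 6.07 × 56^0.638 = 6.07 × 13.04 ≈ 79 kt.
79 kt falls in the Category 1 band.

1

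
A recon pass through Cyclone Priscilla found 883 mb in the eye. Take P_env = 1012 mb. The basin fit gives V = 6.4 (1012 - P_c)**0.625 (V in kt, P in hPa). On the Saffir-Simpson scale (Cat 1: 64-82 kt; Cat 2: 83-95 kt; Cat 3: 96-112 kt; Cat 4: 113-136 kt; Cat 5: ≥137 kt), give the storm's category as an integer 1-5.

4

ΔP = 1012 − 883 = 129 mb.
V ≈ 6.4 × 129^0.625 = 6.4 × 20.85 ≈ 133 kt.
133 kt falls in the Category 4 band.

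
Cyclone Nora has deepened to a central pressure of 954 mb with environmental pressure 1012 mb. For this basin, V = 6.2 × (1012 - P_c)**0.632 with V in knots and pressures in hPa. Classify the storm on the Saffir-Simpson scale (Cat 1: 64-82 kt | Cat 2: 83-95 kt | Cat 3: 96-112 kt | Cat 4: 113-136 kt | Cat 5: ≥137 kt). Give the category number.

ΔP = 1012 − 954 = 58 mb.
V ≈ 6.2 × 58^0.632 = 6.2 × 13.02 ≈ 81 kt.
81 kt falls in the Category 1 band.

1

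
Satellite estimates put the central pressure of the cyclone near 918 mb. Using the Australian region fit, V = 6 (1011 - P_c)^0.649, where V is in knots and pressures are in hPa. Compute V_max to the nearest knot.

114 kt

ΔP = 1011 − 918 = 93 mb.
93^0.649 ≈ 18.947.
V ≈ 6 × 18.947 ≈ 113.7 kt.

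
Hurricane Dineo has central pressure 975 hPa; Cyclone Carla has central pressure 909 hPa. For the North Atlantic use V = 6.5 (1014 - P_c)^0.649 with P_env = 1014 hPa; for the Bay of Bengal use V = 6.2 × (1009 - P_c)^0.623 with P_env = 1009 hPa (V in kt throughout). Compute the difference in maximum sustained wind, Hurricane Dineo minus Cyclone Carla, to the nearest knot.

-39 kt

Hurricane Dineo: ΔP = 39; V ≈ 6.5 × 39^0.649 ≈ 70.07 kt.
Cyclone Carla: ΔP = 100; V ≈ 6.2 × 100^0.623 ≈ 109.24 kt.
Difference ≈ 70.07 − 109.24 = -39.17 → -39 kt.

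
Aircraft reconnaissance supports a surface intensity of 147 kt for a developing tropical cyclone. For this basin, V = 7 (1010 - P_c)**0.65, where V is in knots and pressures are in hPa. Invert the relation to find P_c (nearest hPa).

902 hPa

ΔP = (V / 7)^(1/0.65) = (147/7)^1.538.
147/7 = 21.000; 21.000^1.538 ≈ 108.19 hPa.
P_c = 1010 − 108.19 = 901.81 ≈ 902 hPa.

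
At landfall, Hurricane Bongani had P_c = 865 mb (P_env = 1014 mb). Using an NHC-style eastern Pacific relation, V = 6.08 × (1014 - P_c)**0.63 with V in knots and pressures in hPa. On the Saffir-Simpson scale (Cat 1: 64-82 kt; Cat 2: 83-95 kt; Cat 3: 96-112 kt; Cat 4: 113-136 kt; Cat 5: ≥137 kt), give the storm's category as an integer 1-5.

5

ΔP = 1014 − 865 = 149 mb.
V ≈ 6.08 × 149^0.63 = 6.08 × 23.39 ≈ 142 kt.
142 kt falls in the Category 5 band.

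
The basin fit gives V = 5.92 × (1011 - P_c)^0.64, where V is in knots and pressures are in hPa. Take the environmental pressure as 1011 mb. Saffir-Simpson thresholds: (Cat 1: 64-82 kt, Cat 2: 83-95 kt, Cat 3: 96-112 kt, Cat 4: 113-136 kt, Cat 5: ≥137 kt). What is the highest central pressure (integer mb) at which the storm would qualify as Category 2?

949 mb

Category 2 begins at V = 83 kt.
Required ΔP = (83/5.92)^(1/0.64) = 14.020^1.562 ≈ 61.92 mb.
P_c ≤ 1011 − 61.92 = 949.08, so the highest integer P_c is 949 mb.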